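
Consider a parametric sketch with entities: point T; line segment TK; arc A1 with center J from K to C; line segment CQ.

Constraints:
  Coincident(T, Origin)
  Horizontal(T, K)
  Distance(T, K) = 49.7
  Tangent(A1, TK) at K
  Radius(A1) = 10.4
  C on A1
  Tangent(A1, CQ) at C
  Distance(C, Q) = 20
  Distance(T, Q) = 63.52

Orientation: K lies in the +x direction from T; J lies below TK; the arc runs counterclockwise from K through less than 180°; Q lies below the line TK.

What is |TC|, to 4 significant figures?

45.12

T is at the origin; T and K share the same y with |TK| = 49.7 and K on the +x side, so K = (49.70, 0.000). A1 meets TK tangentially, so JK is at right angles to TK, so J = K + (0, -10.4) = (49.70, -10.40). Since JC ⟂ CQ (tangency), |JQ| = √(10.4² + 20.0²) = 22.54 regardless of where C sits on A1. So Q lies on both circle(T, 63.52) and circle(J, 22.54); the below-TK intersection is Q = (54.64, -32.39). C is the foot of the tangent from Q: C = (41.75, -17.10).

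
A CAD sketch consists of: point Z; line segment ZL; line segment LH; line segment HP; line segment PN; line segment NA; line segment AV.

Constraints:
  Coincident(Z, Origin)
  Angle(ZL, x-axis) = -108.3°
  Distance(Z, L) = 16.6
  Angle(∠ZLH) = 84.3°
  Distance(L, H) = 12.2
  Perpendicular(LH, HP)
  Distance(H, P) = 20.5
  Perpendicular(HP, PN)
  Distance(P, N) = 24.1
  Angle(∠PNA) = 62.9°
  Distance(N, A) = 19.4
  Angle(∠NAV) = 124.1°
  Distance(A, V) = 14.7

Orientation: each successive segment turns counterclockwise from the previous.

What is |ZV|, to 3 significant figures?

18.0

Z is at the origin; ZL runs at -108.3° with length 16.6, so L = (-5.21, -15.8). ∠ZLH = 84.3° gives LH at -12.6° from the x-axis; with |LH| = 12.2, H = (6.69, -18.4). LH is perpendicular to HP, so HP runs at 77.4°; with |HP| = 20.5, P = (11.2, 1.58). HP is perpendicular to PN, so PN runs at 167°; with |PN| = 24.1, N = (-12.4, 6.84). ∠PNA = 62.9° gives NA at -75.5° from the x-axis; with |NA| = 19.4, A = (-7.50, -11.9). ∠NAV = 124.1° gives AV at -19.6° from the x-axis; with |AV| = 14.7, V = (6.35, -16.9). Then |ZV| = |V − Z| = 18.0.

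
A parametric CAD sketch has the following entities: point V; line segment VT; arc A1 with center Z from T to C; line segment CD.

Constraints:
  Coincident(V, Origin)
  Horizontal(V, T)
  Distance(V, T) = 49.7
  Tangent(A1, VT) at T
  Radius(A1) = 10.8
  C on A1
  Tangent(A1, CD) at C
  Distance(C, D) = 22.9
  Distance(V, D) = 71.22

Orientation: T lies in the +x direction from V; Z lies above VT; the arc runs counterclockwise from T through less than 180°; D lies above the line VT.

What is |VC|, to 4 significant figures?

61.09

Checks: V = (0.00, 0.00) ✓; |VT| = 49.70 ✓; |ZC| = 10.80 ✓; ∠(ZC, CD) = 90.00° ✓; |CD| = 22.90 ✓; |VD| = 71.22 ✓.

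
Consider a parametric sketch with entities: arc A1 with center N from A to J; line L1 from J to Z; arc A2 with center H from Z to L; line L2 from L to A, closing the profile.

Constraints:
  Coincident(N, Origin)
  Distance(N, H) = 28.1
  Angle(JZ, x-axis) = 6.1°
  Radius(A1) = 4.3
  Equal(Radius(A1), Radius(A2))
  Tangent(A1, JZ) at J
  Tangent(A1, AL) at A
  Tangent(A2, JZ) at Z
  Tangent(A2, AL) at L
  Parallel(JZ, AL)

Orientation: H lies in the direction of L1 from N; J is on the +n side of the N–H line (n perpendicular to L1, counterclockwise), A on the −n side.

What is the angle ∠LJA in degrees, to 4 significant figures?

72.98°

Tangency of A1 to both parallel lines with radius 4.3 puts J and A at N ± 4.3·n: J = (-0.4569, 4.276), A = (0.4569, -4.276). Equal radii place Z and L the same way about H: Z = H + 4.3·n = (27.48, 7.262), L = H − 4.3·n = (28.40, -1.290). Then cos ∠LJA = JL·JA / (|JL||JA|), giving 72.98°.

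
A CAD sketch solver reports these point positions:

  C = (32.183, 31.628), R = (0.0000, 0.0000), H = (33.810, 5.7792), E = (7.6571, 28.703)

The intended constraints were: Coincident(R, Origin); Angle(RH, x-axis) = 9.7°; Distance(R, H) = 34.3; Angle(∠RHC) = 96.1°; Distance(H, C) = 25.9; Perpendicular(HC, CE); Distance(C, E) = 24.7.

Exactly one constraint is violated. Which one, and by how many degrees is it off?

Perpendicular(HC, CE) — off by 3.20°.

R = (0.00, 0.00) ✓; RH at 9.700° ✓; |RH| = 34.30 ✓; ∠RHC = 96.10° ✓; |HC| = 25.90 ✓; ∠(HC, CE) = 93.20° ✗; |CE| = 24.70 ✓.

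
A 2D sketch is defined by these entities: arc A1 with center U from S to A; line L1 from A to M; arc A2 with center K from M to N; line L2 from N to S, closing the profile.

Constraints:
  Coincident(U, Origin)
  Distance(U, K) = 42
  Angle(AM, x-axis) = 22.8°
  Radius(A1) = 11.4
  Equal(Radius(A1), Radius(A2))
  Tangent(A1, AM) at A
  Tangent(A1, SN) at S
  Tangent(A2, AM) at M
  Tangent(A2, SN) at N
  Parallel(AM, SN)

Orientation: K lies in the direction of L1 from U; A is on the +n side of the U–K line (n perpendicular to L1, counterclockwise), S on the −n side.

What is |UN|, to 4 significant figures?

43.52

The slot axis is L1's direction at 22.8°, so u = (cos 22.8°, sin 22.8°) = (0.9219, 0.3875) and n = (−sin 22.8°, cos 22.8°) = (-0.3875, 0.9219). U is at the origin and K lies 42.0 along u from U, so K = 42.0·u = (38.72, 16.28). Tangency of A1 to both parallel lines with radius 11.4 puts A and S at U ± 11.4·n: A = (-4.418, 10.51), S = (4.418, -10.51). Equal radii place M and N the same way about K: M = K + 11.4·n = (34.30, 26.78), N = K − 11.4·n = (43.14, 5.766). Then |UN| = |N − U| = 43.52.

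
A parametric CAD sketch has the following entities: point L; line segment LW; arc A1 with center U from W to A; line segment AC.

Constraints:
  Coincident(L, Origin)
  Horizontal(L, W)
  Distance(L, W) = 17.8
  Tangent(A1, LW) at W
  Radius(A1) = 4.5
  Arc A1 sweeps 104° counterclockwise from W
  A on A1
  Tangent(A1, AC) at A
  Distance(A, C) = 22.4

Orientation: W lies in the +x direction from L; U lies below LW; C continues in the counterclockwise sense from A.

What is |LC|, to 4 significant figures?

33.20

On A1, W sits at bearing 90° from U; a 104° counterclockwise sweep puts A at bearing 194°, so A = U + 4.5·(cos 194°, sin 194°) = (13.43, -5.589). Tangency of A1 to AC means the radius UA is perpendicular to AC, so AC runs along (−sin 194°, cos 194°); with |AC| = 22.4, C = (18.85, -27.32). Then |LC| = |C − L| = 33.20.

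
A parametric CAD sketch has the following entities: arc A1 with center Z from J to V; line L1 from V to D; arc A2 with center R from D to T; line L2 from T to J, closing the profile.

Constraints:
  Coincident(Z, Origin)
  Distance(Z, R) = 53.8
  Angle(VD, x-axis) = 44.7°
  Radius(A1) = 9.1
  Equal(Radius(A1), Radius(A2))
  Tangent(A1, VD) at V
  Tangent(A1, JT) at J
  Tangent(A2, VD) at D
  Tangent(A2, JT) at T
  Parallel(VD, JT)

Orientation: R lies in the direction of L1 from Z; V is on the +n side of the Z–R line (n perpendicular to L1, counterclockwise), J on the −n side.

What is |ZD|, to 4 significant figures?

54.56

The slot axis is L1's direction at 44.7°, so u = (cos 44.7°, sin 44.7°) = (0.7108, 0.7034) and n = (−sin 44.7°, cos 44.7°) = (-0.7034, 0.7108). Z is at the origin and R lies 53.8 along u from Z, so R = 53.8·u = (38.24, 37.84). Tangency of A1 to both parallel lines with radius 9.1 puts V and J at Z ± 9.1·n: V = (-6.401, 6.468), J = (6.401, -6.468). Equal radii place D and T the same way about R: D = R + 9.1·n = (31.84, 44.31), T = R − 9.1·n = (44.64, 31.37). Then |ZD| = |D − Z| = 54.56.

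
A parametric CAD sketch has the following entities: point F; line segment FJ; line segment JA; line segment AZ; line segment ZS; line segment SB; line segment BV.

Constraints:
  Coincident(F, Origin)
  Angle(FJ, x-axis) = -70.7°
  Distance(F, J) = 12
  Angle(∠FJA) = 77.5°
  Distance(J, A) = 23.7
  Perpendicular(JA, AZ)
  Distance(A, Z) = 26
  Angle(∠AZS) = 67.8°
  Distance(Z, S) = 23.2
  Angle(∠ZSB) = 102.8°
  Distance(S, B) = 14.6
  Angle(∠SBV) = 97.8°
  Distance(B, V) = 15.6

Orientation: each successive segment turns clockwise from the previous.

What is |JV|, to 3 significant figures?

20.5

F is at the origin; FJ runs at -70.7° with length 12.0, so J = (3.97, -11.3). ∠FJA = 77.5° gives JA at -173° from the x-axis; with |JA| = 23.7, A = (-19.6, -14.1). JA ⟂ AZ, so AZ runs at 96.8°; with |AZ| = 26.0, Z = (-22.6, 11.7). ∠AZS = 67.8° gives ZS at -15.4° from the x-axis; with |ZS| = 23.2, S = (-0.279, 5.52). ∠ZSB = 102.8° gives SB at -92.6° from the x-axis; with |SB| = 14.6, B = (-0.941, -9.06). ∠SBV = 97.8° gives BV at -175° from the x-axis; with |BV| = 15.6, V = (-16.5, -10.5). Then |JV| = |V − J| = 20.5.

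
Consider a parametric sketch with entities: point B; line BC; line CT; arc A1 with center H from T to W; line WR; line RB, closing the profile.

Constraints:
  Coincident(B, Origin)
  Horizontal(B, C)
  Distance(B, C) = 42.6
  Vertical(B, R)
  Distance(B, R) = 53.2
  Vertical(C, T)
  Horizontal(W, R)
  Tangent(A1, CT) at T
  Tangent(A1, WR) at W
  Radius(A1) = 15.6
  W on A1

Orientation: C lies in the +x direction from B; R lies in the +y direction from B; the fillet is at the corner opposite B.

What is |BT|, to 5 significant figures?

56.820

The virtual corner opposite B is at (42.600, 53.200). The tangent condition forces HT to be normal to CT and tangency of A1 to WR means the radius HW is perpendicular to WR, with radius 15.6, so the center H sits 15.6 in from both sides at H = (27.000, 37.600). That places the tangent points at T = (42.600, 37.600) on CT and W = (27.000, 53.200) on WR. Then |BT| = |T − B| = 56.820.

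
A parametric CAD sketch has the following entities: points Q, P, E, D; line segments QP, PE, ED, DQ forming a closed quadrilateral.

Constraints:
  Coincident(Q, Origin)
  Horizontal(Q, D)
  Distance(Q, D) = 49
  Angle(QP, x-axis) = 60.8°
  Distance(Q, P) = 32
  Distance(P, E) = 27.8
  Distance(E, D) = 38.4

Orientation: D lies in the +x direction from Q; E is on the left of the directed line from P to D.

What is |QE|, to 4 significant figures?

56.17

Checks: |PE| = 27.80 ✓; |ED| = 38.40 ✓.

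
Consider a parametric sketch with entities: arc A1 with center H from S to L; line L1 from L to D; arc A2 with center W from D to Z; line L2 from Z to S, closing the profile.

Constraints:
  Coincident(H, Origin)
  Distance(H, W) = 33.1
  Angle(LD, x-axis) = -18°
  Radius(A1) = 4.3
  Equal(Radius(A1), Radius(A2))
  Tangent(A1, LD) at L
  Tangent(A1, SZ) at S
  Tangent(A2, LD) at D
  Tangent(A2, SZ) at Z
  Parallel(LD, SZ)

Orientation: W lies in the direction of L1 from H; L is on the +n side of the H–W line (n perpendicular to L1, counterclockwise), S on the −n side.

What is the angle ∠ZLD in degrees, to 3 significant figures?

14.6°

Tangency of A1 to both parallel lines with radius 4.3 puts L and S at H ± 4.3·n: L = (1.33, 4.09), S = (-1.33, -4.09). Equal radii place D and Z the same way about W: D = W + 4.3·n = (32.8, -6.14), Z = W − 4.3·n = (30.2, -14.3). Then cos ∠ZLD = LZ·LD / (|LZ||LD|), giving 14.6°.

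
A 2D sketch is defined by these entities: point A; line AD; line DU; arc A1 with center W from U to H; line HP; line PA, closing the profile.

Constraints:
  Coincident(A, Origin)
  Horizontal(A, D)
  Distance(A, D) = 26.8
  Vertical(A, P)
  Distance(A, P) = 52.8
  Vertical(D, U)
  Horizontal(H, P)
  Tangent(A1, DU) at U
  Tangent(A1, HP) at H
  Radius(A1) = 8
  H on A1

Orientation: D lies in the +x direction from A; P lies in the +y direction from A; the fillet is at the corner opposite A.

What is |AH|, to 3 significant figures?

56.0

The virtual corner opposite A is at (26.8, 52.8). The tangent condition forces WU to be normal to DU and A1 meets HP tangentially, so WH is at right angles to HP, with radius 8.0, so the center W sits 8.0 in from both sides at W = (18.8, 44.8). That places the tangent points at U = (26.8, 44.8) on DU and H = (18.8, 52.8) on HP. Then |AH| = |H − A| = 56.0.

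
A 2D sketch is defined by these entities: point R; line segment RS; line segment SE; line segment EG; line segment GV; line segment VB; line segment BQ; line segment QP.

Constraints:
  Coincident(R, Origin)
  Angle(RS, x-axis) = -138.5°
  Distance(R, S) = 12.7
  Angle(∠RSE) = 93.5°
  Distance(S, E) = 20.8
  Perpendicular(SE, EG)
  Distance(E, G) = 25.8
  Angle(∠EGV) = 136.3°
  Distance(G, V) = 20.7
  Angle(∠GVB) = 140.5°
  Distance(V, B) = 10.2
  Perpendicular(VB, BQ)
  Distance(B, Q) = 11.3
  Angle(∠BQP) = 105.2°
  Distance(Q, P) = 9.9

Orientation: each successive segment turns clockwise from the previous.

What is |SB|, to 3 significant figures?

42.1

R is at the origin; RS runs at -138.5° with length 12.7, so S = (-9.51, -8.42). ∠RSE = 93.5° gives SE at 135° from the x-axis; with |SE| = 20.8, E = (-24.2, 6.29). SE ⟂ EG, so EG runs at 45.0°; with |EG| = 25.8, G = (-5.98, 24.5). ∠EGV = 136.3° gives GV at 1.30° from the x-axis; with |GV| = 20.7, V = (14.7, 25.0). ∠GVB = 140.5° gives VB at -38.2° from the x-axis; with |VB| = 10.2, B = (22.7, 18.7). Then |SB| = |B − S| = 42.1.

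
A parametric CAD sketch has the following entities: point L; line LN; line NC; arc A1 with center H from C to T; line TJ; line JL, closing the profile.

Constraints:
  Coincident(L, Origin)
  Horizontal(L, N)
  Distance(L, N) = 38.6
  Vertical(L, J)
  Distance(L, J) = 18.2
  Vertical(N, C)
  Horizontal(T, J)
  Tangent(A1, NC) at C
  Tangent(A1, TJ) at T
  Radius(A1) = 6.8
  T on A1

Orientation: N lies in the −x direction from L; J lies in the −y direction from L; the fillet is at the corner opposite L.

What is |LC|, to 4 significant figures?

40.25

L is at the origin; LN is horizontal with |LN| = 38.6 and N on the −x side, so N = (-38.60, 0.000). LJ is vertical with |LJ| = 18.2 and J on the −y side, so J = (0.000, -18.20). The virtual corner opposite L is at (-38.60, -18.20). Since A1 is tangent to NC there, HC ⟂ NC and tangency of A1 to TJ means the radius HT is perpendicular to TJ, with radius 6.8, so the center H sits 6.8 in from both sides at H = (-31.80, -11.40). That places the tangent points at C = (-38.60, -11.40) on NC and T = (-31.80, -18.20) on TJ. Then |LC| = |C − L| = 40.25.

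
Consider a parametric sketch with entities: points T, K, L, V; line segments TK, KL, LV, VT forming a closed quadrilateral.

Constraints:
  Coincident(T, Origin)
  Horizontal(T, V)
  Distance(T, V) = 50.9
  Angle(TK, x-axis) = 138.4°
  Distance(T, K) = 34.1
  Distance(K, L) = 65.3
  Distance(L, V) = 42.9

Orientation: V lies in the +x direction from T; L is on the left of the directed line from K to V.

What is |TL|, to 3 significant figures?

55.2

T is at the origin; T and V share the same y with |TV| = 50.9 and V in +x, so V = (50.9, 0). TK runs at 138.4° with |TK| = 34.1, so K = (-25.5, 22.6). L is determined by |KL| = 65.3 and |LV| = 42.9 together: it lies at the intersection of circle(K, 65.3) and circle(V, 42.9). With |KV| = 79.7, the foot of the radical line on KV is 55.1 from K and the perpendicular offset is √(65.3² − 55.1²) = 35.1. Taking the left-of-KV solution: L = (37.3, 40.7).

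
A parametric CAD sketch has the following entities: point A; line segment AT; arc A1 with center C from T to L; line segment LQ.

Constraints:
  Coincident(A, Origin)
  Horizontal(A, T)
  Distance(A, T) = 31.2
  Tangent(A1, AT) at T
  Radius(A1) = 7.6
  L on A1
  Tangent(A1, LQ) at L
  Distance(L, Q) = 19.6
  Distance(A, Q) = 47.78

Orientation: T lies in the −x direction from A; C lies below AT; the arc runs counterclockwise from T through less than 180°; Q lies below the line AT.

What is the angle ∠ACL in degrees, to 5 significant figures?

164.34°

A is at the origin; AT is horizontal with |AT| = 31.2 and T on the −x side, so T = (-31.200, 0.0000). A1 meets AT tangentially, so CT is at right angles to AT, so C = T + (0, -7.6) = (-31.200, -7.6000). Since CL ⟂ LQ (tangency), |CQ| = √(7.6² + 19.6²) = 21.022 regardless of where L sits on A1. So Q lies on both circle(A, 47.78) and circle(C, 21.022); the below-AT intersection is Q = (-39.470, -26.927). L is the foot of the tangent from Q: L = (-38.796, -7.3385).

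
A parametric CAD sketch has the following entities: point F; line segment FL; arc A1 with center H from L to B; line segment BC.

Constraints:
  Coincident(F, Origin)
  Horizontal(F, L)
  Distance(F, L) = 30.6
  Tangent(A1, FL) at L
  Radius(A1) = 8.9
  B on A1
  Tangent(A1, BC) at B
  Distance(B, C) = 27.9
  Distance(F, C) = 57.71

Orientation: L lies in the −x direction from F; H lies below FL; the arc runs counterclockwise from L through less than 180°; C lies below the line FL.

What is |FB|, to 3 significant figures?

39.6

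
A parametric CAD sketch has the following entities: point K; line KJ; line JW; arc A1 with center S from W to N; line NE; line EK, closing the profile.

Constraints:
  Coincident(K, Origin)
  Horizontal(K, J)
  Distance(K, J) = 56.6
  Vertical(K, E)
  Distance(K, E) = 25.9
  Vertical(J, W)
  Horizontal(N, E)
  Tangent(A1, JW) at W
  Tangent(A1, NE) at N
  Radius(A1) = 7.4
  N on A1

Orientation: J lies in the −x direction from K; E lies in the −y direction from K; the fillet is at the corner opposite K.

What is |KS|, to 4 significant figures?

52.56

KE is vertical with |KE| = 25.9 and E on the −y side, so E = (0.000, -25.90). The virtual corner opposite K is at (-56.60, -25.90). Tangency of A1 to JW means the radius SW is perpendicular to JW and tangency of A1 to NE means the radius SN is perpendicular to NE, with radius 7.4, so the center S sits 7.4 in from both sides at S = (-49.20, -18.50). Then |KS| = |S − K| = 52.56.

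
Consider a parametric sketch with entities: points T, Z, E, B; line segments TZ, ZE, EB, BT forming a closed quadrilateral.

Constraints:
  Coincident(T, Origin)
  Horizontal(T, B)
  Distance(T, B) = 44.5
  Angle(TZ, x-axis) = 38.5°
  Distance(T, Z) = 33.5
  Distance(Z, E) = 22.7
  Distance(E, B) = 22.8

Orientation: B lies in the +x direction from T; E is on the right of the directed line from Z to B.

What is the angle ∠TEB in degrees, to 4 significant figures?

172.8°

Checks: |ZE| = 22.70 ✓; |EB| = 22.80 ✓.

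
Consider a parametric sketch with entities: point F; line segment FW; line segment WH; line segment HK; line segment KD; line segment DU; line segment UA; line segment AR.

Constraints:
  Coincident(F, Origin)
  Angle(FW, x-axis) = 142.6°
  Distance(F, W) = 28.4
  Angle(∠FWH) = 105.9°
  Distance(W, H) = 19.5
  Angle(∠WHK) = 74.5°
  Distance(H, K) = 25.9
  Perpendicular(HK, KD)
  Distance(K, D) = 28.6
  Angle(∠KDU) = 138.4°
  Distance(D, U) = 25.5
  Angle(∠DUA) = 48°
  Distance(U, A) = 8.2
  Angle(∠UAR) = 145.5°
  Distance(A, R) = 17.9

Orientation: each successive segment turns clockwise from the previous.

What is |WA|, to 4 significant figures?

20.92

F is at the origin; FW runs at 142.6° with length 28.4, so W = (-22.56, 17.25). ∠FWH = 105.9° gives WH at 68.50° from the x-axis; with |WH| = 19.5, H = (-15.41, 35.39). ∠WHK = 74.5° gives HK at -37.00° from the x-axis; with |HK| = 25.9, K = (5.270, 19.81). The perpendicularity gives KD at right angles to HK, so KD runs at -127.0°; with |KD| = 28.6, D = (-11.94, -3.035). ∠KDU = 138.4° gives DU at -168.6° from the x-axis; with |DU| = 25.5, U = (-36.94, -8.076). ∠DUA = 48.0° gives UA at 59.40° from the x-axis; with |UA| = 8.2, A = (-32.76, -1.018). Then |WA| = |A − W| = 20.92.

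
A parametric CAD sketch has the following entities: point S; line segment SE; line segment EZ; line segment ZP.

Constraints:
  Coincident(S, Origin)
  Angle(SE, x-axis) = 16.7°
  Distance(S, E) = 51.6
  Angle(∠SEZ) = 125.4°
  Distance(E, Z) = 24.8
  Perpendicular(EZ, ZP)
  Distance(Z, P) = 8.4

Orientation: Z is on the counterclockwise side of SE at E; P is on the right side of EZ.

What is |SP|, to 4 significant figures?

74.41

∠SEZ = 125.4°, so EZ runs at 16.7° + (180° − 125.4°) = 71.30° from the x-axis; with |EZ| = 24.8, Z = E + 24.8·(cos 71.30°, sin 71.30°) = (57.37, 38.32). EZ is perpendicular to ZP; with |ZP| = 8.4 on the right of EZ, P = Z + 8.4·(0.9472, -0.3206) = (65.33, 35.63). Then |SP| = |P − S| = 74.41.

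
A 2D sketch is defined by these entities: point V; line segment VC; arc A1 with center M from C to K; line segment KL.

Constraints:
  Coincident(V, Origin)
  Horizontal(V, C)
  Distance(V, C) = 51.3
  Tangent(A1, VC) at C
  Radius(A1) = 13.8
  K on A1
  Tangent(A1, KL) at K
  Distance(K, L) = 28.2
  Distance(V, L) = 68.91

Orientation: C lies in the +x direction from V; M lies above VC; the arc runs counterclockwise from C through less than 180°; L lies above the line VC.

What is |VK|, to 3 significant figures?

66.8

Checks: |MK| = 13.80 ✓; ∠(MK, KL) = 90.00° ✓; |KL| = 28.20 ✓; |VL| = 68.91 ✓.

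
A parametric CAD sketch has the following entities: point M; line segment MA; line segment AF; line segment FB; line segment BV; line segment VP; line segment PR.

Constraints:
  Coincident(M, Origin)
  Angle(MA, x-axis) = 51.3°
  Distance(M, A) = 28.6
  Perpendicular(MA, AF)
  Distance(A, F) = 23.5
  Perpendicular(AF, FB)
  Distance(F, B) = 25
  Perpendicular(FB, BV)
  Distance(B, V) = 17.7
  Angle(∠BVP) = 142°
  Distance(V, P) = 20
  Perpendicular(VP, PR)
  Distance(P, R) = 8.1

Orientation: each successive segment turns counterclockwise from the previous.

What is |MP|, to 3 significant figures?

18.8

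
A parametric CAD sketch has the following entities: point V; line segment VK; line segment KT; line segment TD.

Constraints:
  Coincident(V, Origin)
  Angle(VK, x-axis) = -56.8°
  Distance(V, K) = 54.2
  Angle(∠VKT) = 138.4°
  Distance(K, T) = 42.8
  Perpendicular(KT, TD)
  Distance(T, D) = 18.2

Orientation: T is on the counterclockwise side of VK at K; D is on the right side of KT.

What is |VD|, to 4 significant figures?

99.40

V is at the origin; VK runs at -56.8° with length 54.2, so K = 54.2·(cos -56.8°, sin -56.8°) = (29.68, -45.35). ∠VKT = 138.4°, so KT runs at -56.8° + (180° − 138.4°) = -15.20° from the x-axis; with |KT| = 42.8, T = K + 42.8·(cos -15.20°, sin -15.20°) = (70.98, -56.57). KT ⟂ TD; with |TD| = 18.2 on the right of KT, D = T + 18.2·(-0.2622, -0.9650) = (66.21, -74.14). Then |VD| = |D − V| = 99.40.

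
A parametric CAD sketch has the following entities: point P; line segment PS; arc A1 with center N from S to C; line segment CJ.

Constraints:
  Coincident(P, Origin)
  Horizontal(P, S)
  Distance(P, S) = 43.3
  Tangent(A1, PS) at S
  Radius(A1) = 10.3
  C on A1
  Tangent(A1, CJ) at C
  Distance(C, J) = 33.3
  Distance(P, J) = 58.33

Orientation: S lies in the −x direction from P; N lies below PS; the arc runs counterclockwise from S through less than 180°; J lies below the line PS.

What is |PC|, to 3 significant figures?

54.6

P is at the origin; PS is horizontal with |PS| = 43.3 and S on the −x side, so S = (-43.3, 0.00). A1 meets PS tangentially, so NS is at right angles to PS, so N = S + (0, -10.3) = (-43.3, -10.3). Since NC ⟂ CJ (tangency), |NJ| = √(10.3² + 33.3²) = 34.9 regardless of where C sits on A1. So J lies on both circle(P, 58.33) and circle(N, 34.9); the below-PS intersection is J = (-37.5, -44.7). C is the foot of the tangent from J: C = (-52.5, -14.9).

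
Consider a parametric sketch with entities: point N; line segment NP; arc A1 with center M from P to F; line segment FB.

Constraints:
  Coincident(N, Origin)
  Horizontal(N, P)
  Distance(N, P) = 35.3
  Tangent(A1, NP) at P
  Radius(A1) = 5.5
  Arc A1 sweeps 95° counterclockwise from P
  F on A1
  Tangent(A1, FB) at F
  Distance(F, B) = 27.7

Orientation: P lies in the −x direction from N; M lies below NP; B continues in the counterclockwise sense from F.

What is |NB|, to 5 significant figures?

50.981

N is at the origin; N and P share the same y with |NP| = 35.3 and P on the −x side, so P = (-35.300, 0.0000). A1 meets NP tangentially, so MP is at right angles to NP, so M = P + (0, -5.5) = (-35.300, -5.5000). On A1, P sits at bearing 90° from M; a 95° counterclockwise sweep puts F at bearing 185°, so F = M + 5.5·(cos 185°, sin 185°) = (-40.779, -5.9794). Tangency of A1 to FB means the radius MF is perpendicular to FB, so FB runs along (−sin 185°, cos 185°); with |FB| = 27.7, B = (-38.365, -33.574). Then |NB| = |B − N| = 50.981.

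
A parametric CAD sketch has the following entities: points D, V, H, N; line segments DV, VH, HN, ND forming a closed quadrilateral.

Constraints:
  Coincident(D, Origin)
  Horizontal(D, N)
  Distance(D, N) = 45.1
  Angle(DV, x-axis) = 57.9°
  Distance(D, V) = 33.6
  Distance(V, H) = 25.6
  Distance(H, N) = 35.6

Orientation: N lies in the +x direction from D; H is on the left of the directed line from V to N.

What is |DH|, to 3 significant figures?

55.4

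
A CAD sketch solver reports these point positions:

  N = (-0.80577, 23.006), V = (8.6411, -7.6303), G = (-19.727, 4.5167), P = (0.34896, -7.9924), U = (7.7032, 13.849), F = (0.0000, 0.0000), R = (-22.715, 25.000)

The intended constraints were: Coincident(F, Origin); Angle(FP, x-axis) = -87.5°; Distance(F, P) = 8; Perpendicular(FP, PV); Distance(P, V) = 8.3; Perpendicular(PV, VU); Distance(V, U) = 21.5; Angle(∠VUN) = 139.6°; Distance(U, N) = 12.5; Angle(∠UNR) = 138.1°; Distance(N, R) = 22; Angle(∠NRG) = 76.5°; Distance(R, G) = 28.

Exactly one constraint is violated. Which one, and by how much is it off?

Distance(R, G) = 28 — off by 7.30.

F = (0.00, 0.00) ✓; FP at -87.50° ✓; |FP| = 8.000 ✓; ∠(FP, PV) = 90.00° ✓; |PV| = 8.300 ✓; ∠(PV, VU) = 90.00° ✓; |VU| = 21.50 ✓; ∠VUN = 139.6° ✓; |UN| = 12.50 ✓; ∠UNR = 138.1° ✓; |NR| = 22.00 ✓; ∠NRG = 76.50° ✓; |RG| = 20.70 ✗.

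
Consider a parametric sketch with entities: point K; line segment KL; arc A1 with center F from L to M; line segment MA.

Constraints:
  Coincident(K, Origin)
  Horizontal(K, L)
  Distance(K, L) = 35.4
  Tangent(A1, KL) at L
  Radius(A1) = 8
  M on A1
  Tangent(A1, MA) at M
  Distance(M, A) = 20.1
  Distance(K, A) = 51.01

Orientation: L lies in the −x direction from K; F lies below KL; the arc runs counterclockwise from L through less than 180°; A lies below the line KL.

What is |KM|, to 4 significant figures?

44.20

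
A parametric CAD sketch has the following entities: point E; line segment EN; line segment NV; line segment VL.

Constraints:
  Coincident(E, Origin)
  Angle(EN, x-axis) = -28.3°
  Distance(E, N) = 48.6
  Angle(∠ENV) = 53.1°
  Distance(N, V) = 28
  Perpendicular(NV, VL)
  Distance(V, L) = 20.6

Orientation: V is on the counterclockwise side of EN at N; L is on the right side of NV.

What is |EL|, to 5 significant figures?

59.476

E is at the origin; EN runs at -28.3° with length 48.6, so N = 48.6·(cos -28.3°, sin -28.3°) = (42.791, -23.041). ∠ENV = 53.1°, so NV runs at -28.3° + (180° − 53.1°) = 98.600° from the x-axis; with |NV| = 28.0, V = N + 28.0·(cos 98.600°, sin 98.600°) = (38.604, 4.6445). NV is perpendicular to VL; with |VL| = 20.6 on the right of NV, L = V + 20.6·(0.98876, 0.14954) = (58.973, 7.7249). Then |EL| = |L − E| = 59.476.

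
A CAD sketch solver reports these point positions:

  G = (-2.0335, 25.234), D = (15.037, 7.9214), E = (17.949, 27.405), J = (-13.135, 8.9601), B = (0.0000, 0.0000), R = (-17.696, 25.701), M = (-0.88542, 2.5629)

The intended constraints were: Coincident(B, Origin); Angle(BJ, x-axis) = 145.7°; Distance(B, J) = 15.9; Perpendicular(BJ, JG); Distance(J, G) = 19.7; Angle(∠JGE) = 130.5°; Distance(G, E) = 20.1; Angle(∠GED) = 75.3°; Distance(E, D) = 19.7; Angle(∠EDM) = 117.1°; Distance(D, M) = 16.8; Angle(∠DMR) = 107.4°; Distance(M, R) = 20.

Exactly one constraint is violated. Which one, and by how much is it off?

Distance(M, R) = 20 — off by 8.60.

B = (0.00, 0.00) ✓; BJ at 145.7° ✓; |BJ| = 15.90 ✓; ∠(BJ, JG) = 90.00° ✓; |JG| = 19.70 ✓; ∠JGE = 130.5° ✓; |GE| = 20.10 ✓; ∠GED = 75.30° ✓; |ED| = 19.70 ✓; ∠EDM = 117.1° ✓; |DM| = 16.80 ✓; ∠DMR = 107.4° ✓; |MR| = 28.60 ✗.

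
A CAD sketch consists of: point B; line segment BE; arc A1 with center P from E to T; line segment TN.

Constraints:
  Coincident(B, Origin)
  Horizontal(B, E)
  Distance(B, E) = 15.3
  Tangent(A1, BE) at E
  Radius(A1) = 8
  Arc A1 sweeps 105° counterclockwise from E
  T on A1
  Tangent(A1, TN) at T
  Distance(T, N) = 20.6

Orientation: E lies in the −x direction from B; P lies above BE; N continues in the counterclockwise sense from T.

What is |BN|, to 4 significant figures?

32.63

B is at the origin; BE is horizontal with |BE| = 15.3 and E on the −x side, so E = (-15.30, 0.000). A1 meets BE tangentially, so PE is at right angles to BE, so P = E + (0, 8) = (-15.30, 8.000). On A1, E sits at bearing -90° from P; a 105° counterclockwise sweep puts T at bearing 15°, so T = P + 8.0·(cos 15°, sin 15°) = (-7.573, 10.07). The tangent condition forces PT to be normal to TN, so TN runs along (−sin 15°, cos 15°); with |TN| = 20.6, N = (-12.90, 29.97). Then |BN| = |N − B| = 32.63.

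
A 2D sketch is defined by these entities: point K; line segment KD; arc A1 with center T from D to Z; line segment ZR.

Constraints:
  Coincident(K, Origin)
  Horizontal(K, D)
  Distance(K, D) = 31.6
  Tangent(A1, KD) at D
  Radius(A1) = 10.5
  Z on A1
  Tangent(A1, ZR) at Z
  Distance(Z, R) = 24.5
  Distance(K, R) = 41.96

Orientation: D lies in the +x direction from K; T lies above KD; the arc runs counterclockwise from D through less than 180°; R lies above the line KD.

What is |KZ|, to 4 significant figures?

43.04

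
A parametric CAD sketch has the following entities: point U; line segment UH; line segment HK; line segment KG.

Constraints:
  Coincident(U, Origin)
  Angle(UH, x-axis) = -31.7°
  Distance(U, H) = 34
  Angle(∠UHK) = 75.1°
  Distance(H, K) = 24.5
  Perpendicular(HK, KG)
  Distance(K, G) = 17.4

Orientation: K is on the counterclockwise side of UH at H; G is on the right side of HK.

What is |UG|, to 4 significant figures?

52.67

∠UHK = 75.1°, so HK runs at -31.7° + (180° − 75.1°) = 73.20° from the x-axis; with |HK| = 24.5, K = H + 24.5·(cos 73.20°, sin 73.20°) = (36.01, 5.588). HK is perpendicular to KG; with |KG| = 17.4 on the right of HK, G = K + 17.4·(0.9573, -0.2890) = (52.67, 0.5591). Then |UG| = |G − U| = 52.67.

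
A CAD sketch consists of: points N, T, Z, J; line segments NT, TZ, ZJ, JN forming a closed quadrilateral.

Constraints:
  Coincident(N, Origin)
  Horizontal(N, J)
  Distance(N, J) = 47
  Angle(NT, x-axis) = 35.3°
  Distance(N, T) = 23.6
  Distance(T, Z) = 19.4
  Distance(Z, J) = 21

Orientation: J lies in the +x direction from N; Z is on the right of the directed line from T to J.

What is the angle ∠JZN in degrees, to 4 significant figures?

158.6°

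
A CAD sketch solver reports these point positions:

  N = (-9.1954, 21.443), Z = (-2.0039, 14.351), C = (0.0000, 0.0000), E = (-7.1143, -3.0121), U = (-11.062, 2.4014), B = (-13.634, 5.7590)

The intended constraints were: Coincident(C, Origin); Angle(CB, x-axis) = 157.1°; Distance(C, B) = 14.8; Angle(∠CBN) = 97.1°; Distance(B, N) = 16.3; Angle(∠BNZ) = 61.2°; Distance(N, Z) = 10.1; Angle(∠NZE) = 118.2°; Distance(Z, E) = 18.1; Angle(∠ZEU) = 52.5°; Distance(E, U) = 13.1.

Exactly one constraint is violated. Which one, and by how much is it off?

Distance(E, U) = 13.1 — off by 6.40.

C = (0.00, 0.00) ✓; CB at 157.1° ✓; |CB| = 14.80 ✓; ∠CBN = 97.10° ✓; |BN| = 16.30 ✓; ∠BNZ = 61.20° ✓; |NZ| = 10.10 ✓; ∠NZE = 118.2° ✓; |ZE| = 18.10 ✓; ∠ZEU = 52.50° ✓; |EU| = 6.700 ✗.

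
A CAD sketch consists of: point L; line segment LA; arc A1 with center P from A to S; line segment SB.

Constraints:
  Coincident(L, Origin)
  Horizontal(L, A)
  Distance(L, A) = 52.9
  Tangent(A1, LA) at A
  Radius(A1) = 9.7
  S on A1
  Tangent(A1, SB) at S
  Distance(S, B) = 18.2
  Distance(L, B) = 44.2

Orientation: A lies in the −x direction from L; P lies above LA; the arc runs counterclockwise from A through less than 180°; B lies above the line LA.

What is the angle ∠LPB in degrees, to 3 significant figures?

52.1°

L is at the origin; L and A share the same y with |LA| = 52.9 and A on the −x side, so A = (-52.9, 0.00). The tangent condition forces PA to be normal to LA, so P = A + (0, 9.7) = (-52.9, 9.70). Since PS ⟂ SB (tangency), |PB| = √(9.7² + 18.2²) = 20.6 regardless of where S sits on A1. So B lies on both circle(L, 44.2) and circle(P, 20.6); the above-LA intersection is B = (-37.5, 23.4). S is the foot of the tangent from B: S = (-43.8, 6.34).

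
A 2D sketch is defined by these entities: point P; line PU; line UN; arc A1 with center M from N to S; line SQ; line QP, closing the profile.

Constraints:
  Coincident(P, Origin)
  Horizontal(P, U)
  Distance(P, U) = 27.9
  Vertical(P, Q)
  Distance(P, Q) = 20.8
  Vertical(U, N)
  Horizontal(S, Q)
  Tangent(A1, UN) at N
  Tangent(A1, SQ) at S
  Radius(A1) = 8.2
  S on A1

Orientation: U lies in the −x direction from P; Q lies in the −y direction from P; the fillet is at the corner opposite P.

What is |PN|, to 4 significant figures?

30.61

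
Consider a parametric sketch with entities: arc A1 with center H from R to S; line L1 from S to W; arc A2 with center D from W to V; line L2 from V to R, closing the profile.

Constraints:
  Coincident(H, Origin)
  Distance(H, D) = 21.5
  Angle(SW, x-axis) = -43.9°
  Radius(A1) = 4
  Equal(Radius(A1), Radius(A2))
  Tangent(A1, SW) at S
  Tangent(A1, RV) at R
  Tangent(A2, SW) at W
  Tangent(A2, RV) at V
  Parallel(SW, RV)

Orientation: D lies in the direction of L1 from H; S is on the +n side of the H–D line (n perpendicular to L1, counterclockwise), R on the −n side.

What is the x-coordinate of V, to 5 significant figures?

12.718

The slot axis is L1's direction at -43.9°, so u = (cos -43.9°, sin -43.9°) = (0.72055, -0.69340) and n = (−sin -43.9°, cos -43.9°) = (0.69340, 0.72055). H is at the origin and D lies 21.5 along u from H, so D = 21.5·u = (15.492, -14.908). Tangency of A1 to both parallel lines with radius 4.0 puts S and R at H ± 4.0·n: S = (2.7736, 2.8822), R = (-2.7736, -2.8822). Equal radii place W and V the same way about D: W = D + 4.0·n = (18.265, -12.026), V = D − 4.0·n = (12.718, -17.790). So V.x = 12.718.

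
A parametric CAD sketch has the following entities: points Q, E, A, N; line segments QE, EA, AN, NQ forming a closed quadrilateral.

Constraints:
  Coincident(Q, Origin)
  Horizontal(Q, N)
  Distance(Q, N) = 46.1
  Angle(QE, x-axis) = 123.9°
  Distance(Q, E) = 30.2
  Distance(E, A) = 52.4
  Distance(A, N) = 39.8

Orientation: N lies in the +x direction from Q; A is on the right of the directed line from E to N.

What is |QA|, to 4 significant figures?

22.22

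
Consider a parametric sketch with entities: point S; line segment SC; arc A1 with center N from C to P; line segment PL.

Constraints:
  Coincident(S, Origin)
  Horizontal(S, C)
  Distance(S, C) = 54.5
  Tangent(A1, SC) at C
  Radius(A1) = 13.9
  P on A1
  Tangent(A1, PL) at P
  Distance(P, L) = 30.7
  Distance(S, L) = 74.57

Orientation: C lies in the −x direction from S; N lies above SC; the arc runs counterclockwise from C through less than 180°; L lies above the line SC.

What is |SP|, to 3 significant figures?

47.2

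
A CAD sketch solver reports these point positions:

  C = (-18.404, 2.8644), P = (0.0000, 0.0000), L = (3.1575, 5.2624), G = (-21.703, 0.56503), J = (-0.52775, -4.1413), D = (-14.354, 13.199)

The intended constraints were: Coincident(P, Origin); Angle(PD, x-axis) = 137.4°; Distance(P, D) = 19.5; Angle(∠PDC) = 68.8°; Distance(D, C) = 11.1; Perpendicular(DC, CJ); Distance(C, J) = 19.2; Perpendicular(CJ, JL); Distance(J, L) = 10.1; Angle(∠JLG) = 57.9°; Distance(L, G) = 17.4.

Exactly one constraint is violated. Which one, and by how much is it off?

Distance(L, G) = 17.4 — off by 7.90.

P = (0.00, 0.00) ✓; PD at 137.4° ✓; |PD| = 19.50 ✓; ∠PDC = 68.80° ✓; |DC| = 11.10 ✓; ∠(DC, CJ) = 90.00° ✓; |CJ| = 19.20 ✓; ∠(CJ, JL) = 90.00° ✓; |JL| = 10.10 ✓; ∠JLG = 57.90° ✓; |LG| = 25.30 ✗.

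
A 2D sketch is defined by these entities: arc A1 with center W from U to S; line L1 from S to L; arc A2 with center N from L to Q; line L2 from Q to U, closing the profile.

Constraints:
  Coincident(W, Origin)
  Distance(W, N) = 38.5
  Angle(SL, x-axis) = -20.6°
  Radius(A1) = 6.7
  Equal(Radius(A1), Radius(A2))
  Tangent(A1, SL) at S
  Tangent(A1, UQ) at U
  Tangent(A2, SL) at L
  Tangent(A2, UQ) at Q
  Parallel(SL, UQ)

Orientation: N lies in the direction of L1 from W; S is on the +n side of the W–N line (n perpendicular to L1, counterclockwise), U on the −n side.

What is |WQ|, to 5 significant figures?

39.079

The slot axis is L1's direction at -20.6°, so u = (cos -20.6°, sin -20.6°) = (0.93606, -0.35184) and n = (−sin -20.6°, cos -20.6°) = (0.35184, 0.93606). W is at the origin and N lies 38.5 along u from W, so N = 38.5·u = (36.038, -13.546). Tangency of A1 to both parallel lines with radius 6.7 puts S and U at W ± 6.7·n: S = (2.3573, 6.2716), U = (-2.3573, -6.2716). Equal radii place L and Q the same way about N: L = N + 6.7·n = (38.396, -7.2743), Q = N − 6.7·n = (33.681, -19.818). Then |WQ| = |Q − W| = 39.079.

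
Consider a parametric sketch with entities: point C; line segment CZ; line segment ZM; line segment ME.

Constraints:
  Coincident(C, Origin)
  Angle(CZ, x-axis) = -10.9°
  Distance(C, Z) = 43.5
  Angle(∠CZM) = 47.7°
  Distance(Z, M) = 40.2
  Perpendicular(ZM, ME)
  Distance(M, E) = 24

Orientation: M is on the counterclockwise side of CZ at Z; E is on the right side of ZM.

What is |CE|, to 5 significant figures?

57.226

∠CZM = 47.7°, so ZM runs at -10.9° + (180° − 47.7°) = 121.40° from the x-axis; with |ZM| = 40.2, M = Z + 40.2·(cos 121.40°, sin 121.40°) = (21.771, 26.087). ZM ⟂ ME; with |ME| = 24.0 on the right of ZM, E = M + 24.0·(0.85355, 0.52101) = (42.256, 38.591). Then |CE| = |E − C| = 57.226.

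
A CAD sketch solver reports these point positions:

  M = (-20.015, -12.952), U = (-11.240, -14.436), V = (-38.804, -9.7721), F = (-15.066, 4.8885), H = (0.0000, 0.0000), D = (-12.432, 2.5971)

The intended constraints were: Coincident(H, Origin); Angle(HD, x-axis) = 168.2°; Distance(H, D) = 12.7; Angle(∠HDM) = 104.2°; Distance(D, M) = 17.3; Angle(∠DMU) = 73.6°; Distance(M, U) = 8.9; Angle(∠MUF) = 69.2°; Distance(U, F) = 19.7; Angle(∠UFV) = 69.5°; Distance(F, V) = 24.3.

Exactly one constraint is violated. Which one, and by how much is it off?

Distance(F, V) = 24.3 — off by 3.60.

H = (0.00, 0.00) ✓; HD at 168.2° ✓; |HD| = 12.70 ✓; ∠HDM = 104.2° ✓; |DM| = 17.30 ✓; ∠DMU = 73.60° ✓; |MU| = 8.900 ✓; ∠MUF = 69.20° ✓; |UF| = 19.70 ✓; ∠UFV = 69.50° ✓; |FV| = 27.90 ✗.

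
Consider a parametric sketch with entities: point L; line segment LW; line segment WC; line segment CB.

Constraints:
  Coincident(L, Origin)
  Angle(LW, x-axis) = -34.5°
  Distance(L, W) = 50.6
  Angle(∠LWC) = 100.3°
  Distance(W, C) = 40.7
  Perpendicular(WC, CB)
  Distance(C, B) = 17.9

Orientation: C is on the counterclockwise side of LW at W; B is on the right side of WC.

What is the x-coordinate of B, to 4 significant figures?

83.08

∠LWC = 100.3°, so WC runs at -34.5° + (180° − 100.3°) = 45.20° from the x-axis; with |WC| = 40.7, C = W + 40.7·(cos 45.20°, sin 45.20°) = (70.38, 0.2194). WC ⟂ CB; with |CB| = 17.9 on the right of WC, B = C + 17.9·(0.7096, -0.7046) = (83.08, -12.39). So B.x = 83.08.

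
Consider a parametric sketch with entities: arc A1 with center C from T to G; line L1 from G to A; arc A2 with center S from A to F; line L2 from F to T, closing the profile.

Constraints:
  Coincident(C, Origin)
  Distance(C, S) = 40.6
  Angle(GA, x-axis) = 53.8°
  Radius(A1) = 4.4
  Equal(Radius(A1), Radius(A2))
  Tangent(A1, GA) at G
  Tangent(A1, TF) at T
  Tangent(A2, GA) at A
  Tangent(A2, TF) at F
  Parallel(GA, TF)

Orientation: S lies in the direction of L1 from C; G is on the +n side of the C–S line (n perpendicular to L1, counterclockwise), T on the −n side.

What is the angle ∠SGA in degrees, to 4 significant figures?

6.185°

The slot axis is L1's direction at 53.8°, so u = (cos 53.8°, sin 53.8°) = (0.5906, 0.8070) and n = (−sin 53.8°, cos 53.8°) = (-0.8070, 0.5906). C is at the origin and S lies 40.6 along u from C, so S = 40.6·u = (23.98, 32.76). Tangency of A1 to both parallel lines with radius 4.4 puts G and T at C ± 4.4·n: G = (-3.551, 2.599), T = (3.551, -2.599). Equal radii place A and F the same way about S: A = S + 4.4·n = (20.43, 35.36), F = S − 4.4·n = (27.53, 30.16). Then cos ∠SGA = GS·GA / (|GS||GA|), giving 6.185°.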